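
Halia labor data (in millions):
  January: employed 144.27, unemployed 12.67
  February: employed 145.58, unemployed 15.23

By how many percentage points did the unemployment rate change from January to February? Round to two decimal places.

January: labor force = 144.27 + 12.67 = 156.94; u = 12.67/156.94 = 8.07%.
February: labor force = 145.58 + 15.23 = 160.81; u = 15.23/160.81 = 9.47%.
Change = 9.47% − 8.07% = +1.40 pp.

The unemployment rate changed by +1.40 percentage points.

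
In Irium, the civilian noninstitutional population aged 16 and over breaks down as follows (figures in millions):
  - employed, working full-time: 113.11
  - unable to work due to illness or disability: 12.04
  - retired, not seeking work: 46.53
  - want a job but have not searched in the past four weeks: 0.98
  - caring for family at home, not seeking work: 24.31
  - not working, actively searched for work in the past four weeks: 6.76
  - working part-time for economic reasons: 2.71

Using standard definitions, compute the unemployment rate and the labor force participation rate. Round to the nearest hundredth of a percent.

Unemployment rate ≈ 5.51%; labor force participation rate ≈ 59.38%.

Employed = 113.11 + 2.71 = 115.82 million (anyone who worked, including part-time for economic reasons, counts as employed).
Unemployed = 6.76 million.
Labor force = 115.82 + 6.76 = 122.58 million.
Not in labor force = 12.04 + 46.53 + 0.98 + 24.31 = 83.86 million (those not working and not actively searching are outside the labor force — including those who want a job but have given up searching).
Civilian working-age population = 122.58 + 83.86 = 206.44 million.
Unemployment rate = 6.76 / 122.58 = 5.51%.
Labor force participation rate = 122.58 / 206.44 = 59.38%.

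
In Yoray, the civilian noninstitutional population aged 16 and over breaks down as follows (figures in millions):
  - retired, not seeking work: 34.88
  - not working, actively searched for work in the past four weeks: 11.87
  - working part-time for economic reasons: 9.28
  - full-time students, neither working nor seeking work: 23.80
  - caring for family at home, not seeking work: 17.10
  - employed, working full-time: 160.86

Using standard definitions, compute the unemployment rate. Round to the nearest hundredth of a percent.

Employed = 9.28 + 160.86 = 170.14 million (anyone who worked, including part-time for economic reasons, counts as employed).
Unemployed = 11.87 million.
Labor force = 170.14 + 11.87 = 182.01 million.
Unemployment rate = 11.87 / 182.01 = 6.52%.

Unemployment rate ≈ 6.52%.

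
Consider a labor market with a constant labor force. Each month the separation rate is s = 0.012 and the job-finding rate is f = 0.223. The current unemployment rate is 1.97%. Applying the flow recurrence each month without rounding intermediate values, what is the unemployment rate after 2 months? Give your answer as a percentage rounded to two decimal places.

Unemployment rate after two months ≈ 3.27%.

With a fixed labor force, u_{t+1} = u_t + s·(1−u_t) − f·u_t = u_t·(1−s−f) + s.
Here 1−s−f = 0.765 and s = 0.012.
u_1 = 0.019700 × 0.765 + 0.012 = 0.027070.
u_2 = 0.027070 × 0.765 + 0.012 = 0.032709.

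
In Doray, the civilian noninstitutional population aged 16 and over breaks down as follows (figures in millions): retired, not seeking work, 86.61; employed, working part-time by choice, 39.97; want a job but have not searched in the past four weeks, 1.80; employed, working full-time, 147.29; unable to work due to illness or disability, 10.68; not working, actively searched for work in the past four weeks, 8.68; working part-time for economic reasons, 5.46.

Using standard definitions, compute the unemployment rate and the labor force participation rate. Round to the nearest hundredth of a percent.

Employed = 39.97 + 147.29 + 5.46 = 192.72 million (anyone who worked, including part-time for economic reasons, counts as employed).
Unemployed = 8.68 million.
Labor force = 192.72 + 8.68 = 201.40 million.
Not in labor force = 86.61 + 1.80 + 10.68 = 99.09 million (those not working and not actively searching are outside the labor force — including those who want a job but have given up searching).
Civilian working-age population = 201.40 + 99.09 = 300.49 million.
Unemployment rate = 8.68 / 201.40 = 4.31%.
Labor force participation rate = 201.40 / 300.49 = 67.02%.

Unemployment rate ≈ 4.31%; labor force participation rate ≈ 67.02%.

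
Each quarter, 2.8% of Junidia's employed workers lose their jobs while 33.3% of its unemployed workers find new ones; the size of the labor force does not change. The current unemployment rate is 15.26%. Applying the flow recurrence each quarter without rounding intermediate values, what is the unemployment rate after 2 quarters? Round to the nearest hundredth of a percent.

Unemployment rate after two quarters ≈ 10.82%.

With a fixed labor force, u_{t+1} = u_t + s·(1−u_t) − f·u_t = u_t·(1−s−f) + s.
Here 1−s−f = 0.639 and s = 0.028.
u_1 = 0.152600 × 0.639 + 0.028 = 0.125511.
u_2 = 0.125511 × 0.639 + 0.028 = 0.108202.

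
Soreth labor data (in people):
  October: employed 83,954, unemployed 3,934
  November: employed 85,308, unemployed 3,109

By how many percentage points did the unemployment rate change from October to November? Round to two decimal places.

The unemployment rate changed by −0.96 percentage points.

October: labor force = 83,954 + 3,934 = 87,888; u = 3,934/87,888 = 4.48%.
November: labor force = 85,308 + 3,109 = 88,417; u = 3,109/88,417 = 3.52%.
Change = 3.52% − 4.48% = −0.96 pp.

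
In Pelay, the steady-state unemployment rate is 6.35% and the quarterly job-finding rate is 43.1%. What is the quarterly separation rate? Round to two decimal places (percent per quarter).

From u* = s/(s+f): s = u·f/(1−u).
s = 0.0635 × 43.1 / (1 − 0.0635) = 2.7369 / 0.9365 ≈ 2.92% per quarter.

Separation rate ≈ 2.92% per quarter.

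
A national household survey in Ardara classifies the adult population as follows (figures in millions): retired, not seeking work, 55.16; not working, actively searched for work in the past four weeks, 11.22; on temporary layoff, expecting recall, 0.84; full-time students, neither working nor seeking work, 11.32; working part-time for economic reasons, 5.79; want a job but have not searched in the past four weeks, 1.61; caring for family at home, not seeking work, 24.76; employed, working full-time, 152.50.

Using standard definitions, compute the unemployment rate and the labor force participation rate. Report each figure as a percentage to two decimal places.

Employed = 5.79 + 152.50 = 158.29 million (anyone who worked, including part-time for economic reasons, counts as employed).
Unemployed = 11.22 + 0.84 = 12.06 million (jobless and actively searching, or on temporary layoff).
Labor force = 158.29 + 12.06 = 170.35 million.
Not in labor force = 55.16 + 11.32 + 1.61 + 24.76 = 92.85 million (those not working and not actively searching are outside the labor force — including those who want a job but have given up searching).
Civilian working-age population = 170.35 + 92.85 = 263.20 million.
Unemployment rate = 12.06 / 170.35 = 7.08%.
Labor force participation rate = 170.35 / 263.20 = 64.72%.

Unemployment rate ≈ 7.08%; labor force participation rate ≈ 64.72%.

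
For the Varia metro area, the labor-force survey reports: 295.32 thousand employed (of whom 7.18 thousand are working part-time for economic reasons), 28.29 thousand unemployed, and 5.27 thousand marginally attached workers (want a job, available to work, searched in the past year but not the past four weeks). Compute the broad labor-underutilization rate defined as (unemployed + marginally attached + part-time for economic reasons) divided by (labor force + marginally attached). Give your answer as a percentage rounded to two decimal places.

Labor force = 295.32 + 28.29 = 323.61 thousand.
Numerator = 28.29 + 5.27 + 7.18 = 40.74 thousand.
Denominator = 323.61 + 5.27 = 328.88 thousand.
Broad rate = 40.74 / 328.88 = 12.39%.

Broad underutilization rate ≈ 12.39%.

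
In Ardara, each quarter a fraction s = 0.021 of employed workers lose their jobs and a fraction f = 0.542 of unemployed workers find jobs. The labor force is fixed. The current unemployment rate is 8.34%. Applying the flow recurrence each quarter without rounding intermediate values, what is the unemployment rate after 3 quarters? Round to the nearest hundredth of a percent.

Unemployment rate after three quarters ≈ 4.11%.

With a fixed labor force, u_{t+1} = u_t + s·(1−u_t) − f·u_t = u_t·(1−s−f) + s.
Here 1−s−f = 0.437 and s = 0.021.
u_1 = 0.083400 × 0.437 + 0.021 = 0.057446.
u_2 = 0.057446 × 0.437 + 0.021 = 0.046104.
u_3 = 0.046104 × 0.437 + 0.021 = 0.041147.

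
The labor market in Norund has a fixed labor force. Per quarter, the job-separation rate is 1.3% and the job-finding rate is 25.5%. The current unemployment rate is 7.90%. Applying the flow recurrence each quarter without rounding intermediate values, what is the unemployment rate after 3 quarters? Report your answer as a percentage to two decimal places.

With a fixed labor force, u_{t+1} = u_t + s·(1−u_t) − f·u_t = u_t·(1−s−f) + s.
Here 1−s−f = 0.732 and s = 0.013.
u_1 = 0.079000 × 0.732 + 0.013 = 0.070828.
u_2 = 0.070828 × 0.732 + 0.013 = 0.064846.
u_3 = 0.064846 × 0.732 + 0.013 = 0.060467.

Unemployment rate after three quarters ≈ 6.05%.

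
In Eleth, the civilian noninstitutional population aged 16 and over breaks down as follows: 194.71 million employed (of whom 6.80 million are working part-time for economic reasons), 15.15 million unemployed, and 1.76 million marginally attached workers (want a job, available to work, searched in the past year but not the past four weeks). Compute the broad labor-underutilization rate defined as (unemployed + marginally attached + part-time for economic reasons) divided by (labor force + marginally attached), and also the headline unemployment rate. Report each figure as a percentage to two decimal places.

Broad underutilization rate ≈ 11.20%; headline unemployment rate ≈ 7.22%.

Labor force = 194.71 + 15.15 = 209.86 million.
Numerator = 15.15 + 1.76 + 6.80 = 23.71 million.
Denominator = 209.86 + 1.76 = 211.62 million.
Broad rate = 23.71 / 211.62 = 11.20%.
Headline unemployment rate = 15.15 / 209.86 = 7.22%.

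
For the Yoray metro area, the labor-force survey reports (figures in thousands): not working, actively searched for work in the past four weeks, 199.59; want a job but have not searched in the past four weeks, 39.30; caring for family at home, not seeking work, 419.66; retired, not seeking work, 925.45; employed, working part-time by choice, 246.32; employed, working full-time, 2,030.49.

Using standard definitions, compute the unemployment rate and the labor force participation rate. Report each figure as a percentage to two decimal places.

Unemployment rate ≈ 8.06%; labor force participation rate ≈ 64.14%.

Employed = 246.32 + 2,030.49 = 2,276.81 thousand.
Unemployed = 199.59 thousand.
Labor force = 2,276.81 + 199.59 = 2,476.40 thousand.
Not in labor force = 39.30 + 419.66 + 925.45 = 1,384.41 thousand (those not working and not actively searching are outside the labor force — including those who want a job but have given up searching).
Civilian working-age population = 2,476.40 + 1,384.41 = 3,860.81 thousand.
Unemployment rate = 199.59 / 2,476.40 = 8.06%.
Labor force participation rate = 2,476.40 / 3,860.81 = 64.14%.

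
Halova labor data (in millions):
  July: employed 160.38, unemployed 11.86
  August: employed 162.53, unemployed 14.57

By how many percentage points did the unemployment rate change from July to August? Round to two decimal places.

The unemployment rate changed by +1.34 percentage points.

July: labor force = 160.38 + 11.86 = 172.24; u = 11.86/172.24 = 6.89%.
August: labor force = 162.53 + 14.57 = 177.10; u = 14.57/177.10 = 8.23%.
Change = 8.23% − 6.89% = +1.34 pp.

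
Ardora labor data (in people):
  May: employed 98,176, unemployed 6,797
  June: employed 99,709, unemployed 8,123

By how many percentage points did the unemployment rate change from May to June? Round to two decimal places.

The unemployment rate changed by +1.06 percentage points.

May: labor force = 98,176 + 6,797 = 104,973; u = 6,797/104,973 = 6.47%.
June: labor force = 99,709 + 8,123 = 107,832; u = 8,123/107,832 = 7.53%.
Change = 7.53% − 6.47% = +1.06 pp.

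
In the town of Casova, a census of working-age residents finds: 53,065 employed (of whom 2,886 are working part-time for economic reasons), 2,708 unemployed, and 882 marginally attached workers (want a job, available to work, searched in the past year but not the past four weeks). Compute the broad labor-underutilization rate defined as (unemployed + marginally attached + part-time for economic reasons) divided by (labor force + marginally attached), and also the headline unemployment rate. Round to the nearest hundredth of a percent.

Labor force = 53,065 + 2,708 = 55,773.
Numerator = 2,708 + 882 + 2,886 = 6,476.
Denominator = 55,773 + 882 = 56,655.
Broad rate = 6,476 / 56,655 = 11.43%.
Headline unemployment rate = 2,708 / 55,773 = 4.86%.

Broad underutilization rate ≈ 11.43%; headline unemployment rate ≈ 4.86%.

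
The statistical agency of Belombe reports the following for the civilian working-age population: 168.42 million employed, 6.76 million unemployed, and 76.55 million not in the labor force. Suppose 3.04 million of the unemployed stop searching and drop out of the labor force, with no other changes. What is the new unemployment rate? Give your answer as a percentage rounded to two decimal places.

New unemployment rate ≈ 2.16%.

Initially, labor force = 168.42 + 6.76 = 175.18 million, so u = 6.76/175.18 = 3.86%.
After the change, unemployed and labor force both fall by 3.04 → E = 168.42, U = 3.72, labor force = 172.14 million.
New unemployment rate = 3.72 / 172.14 = 2.16%.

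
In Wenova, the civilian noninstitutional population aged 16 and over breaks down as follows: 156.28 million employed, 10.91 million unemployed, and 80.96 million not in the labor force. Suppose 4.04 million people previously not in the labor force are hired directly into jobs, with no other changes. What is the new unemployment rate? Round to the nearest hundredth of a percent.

Initially, labor force = 156.28 + 10.91 = 167.19 million, so u = 10.91/167.19 = 6.53%.
After the change, employed and labor force both rise by 4.04; unemployed unchanged → E = 160.32, U = 10.91, labor force = 171.23 million.
New unemployment rate = 10.91 / 171.23 = 6.37%.

New unemployment rate ≈ 6.37%.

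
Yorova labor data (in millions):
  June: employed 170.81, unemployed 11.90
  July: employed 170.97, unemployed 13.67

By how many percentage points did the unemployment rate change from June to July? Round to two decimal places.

The unemployment rate changed by +0.89 percentage points.

June: labor force = 170.81 + 11.90 = 182.71; u = 11.90/182.71 = 6.51%.
July: labor force = 170.97 + 13.67 = 184.64; u = 13.67/184.64 = 7.40%.
Change = 7.40% − 6.51% = +0.89 pp.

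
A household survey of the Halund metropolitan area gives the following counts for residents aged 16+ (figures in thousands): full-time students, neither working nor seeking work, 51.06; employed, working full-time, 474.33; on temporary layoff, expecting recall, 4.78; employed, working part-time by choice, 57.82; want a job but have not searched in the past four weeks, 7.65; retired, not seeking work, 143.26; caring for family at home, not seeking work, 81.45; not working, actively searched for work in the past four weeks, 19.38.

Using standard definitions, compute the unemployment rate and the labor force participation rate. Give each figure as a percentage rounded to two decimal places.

Unemployment rate ≈ 4.34%; labor force participation rate ≈ 66.25%.

Employed = 474.33 + 57.82 = 532.15 thousand.
Unemployed = 4.78 + 19.38 = 24.16 thousand (jobless and actively searching, or on temporary layoff).
Labor force = 532.15 + 24.16 = 556.31 thousand.
Not in labor force = 51.06 + 7.65 + 143.26 + 81.45 = 283.42 thousand (those not working and not actively searching are outside the labor force — including those who want a job but have given up searching).
Civilian working-age population = 556.31 + 283.42 = 839.73 thousand.
Unemployment rate = 24.16 / 556.31 = 4.34%.
Labor force participation rate = 556.31 / 839.73 = 66.25%.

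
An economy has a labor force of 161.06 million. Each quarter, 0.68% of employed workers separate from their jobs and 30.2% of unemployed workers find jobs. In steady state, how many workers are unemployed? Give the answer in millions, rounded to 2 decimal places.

Steady-state unemployment rate u* = s/(s+f) = 0.68/(0.68+30.2) = 0.022021.
Unemployed = u* × labor force = 0.022021 × 161.06 ≈ 3.55 million.

About 3.55 million are unemployed in steady state.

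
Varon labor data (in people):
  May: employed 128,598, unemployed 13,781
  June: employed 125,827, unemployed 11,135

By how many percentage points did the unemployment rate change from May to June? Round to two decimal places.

The unemployment rate changed by −1.55 percentage points.

May: labor force = 128,598 + 13,781 = 142,379; u = 13,781/142,379 = 9.68%.
June: labor force = 125,827 + 11,135 = 136,962; u = 11,135/136,962 = 8.13%.
Change = 8.13% − 9.68% = −1.55 pp.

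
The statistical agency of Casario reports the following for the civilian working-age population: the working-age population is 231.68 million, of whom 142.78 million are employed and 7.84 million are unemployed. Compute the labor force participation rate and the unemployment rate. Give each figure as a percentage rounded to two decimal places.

Labor force = employed + unemployed = 142.78 + 7.84 = 150.62 million.
Unemployment rate = 7.84 / 150.62 = 5.21%.
Labor force participation rate = 150.62 / 231.68 = 65.01%.

Labor force participation rate ≈ 65.01%; unemployment rate ≈ 5.21%.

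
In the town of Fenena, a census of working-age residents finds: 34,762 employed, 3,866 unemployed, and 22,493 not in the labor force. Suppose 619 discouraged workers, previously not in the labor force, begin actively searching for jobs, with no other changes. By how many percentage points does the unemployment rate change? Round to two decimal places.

The unemployment rate changes by +1.42 percentage points.

Initially, labor force = 34,762 + 3,866 = 38,628, so u = 3,866/38,628 = 10.01%.
After the change, unemployed and labor force both rise by 619 → E = 34,762, U = 4,485, labor force = 39,247.
New unemployment rate = 4,485 / 39,247 = 11.43%.
Change = 11.43% − 10.01% = +1.42 percentage points.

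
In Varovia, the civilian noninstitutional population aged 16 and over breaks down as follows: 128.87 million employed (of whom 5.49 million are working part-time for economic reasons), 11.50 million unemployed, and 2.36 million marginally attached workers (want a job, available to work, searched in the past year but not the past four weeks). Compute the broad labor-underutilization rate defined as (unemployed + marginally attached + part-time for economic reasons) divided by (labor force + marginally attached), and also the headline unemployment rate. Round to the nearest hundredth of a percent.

Labor force = 128.87 + 11.50 = 140.37 million.
Numerator = 11.50 + 2.36 + 5.49 = 19.35 million.
Denominator = 140.37 + 2.36 = 142.73 million.
Broad rate = 19.35 / 142.73 = 13.56%.
Headline unemployment rate = 11.50 / 140.37 = 8.19%.

Broad underutilization rate ≈ 13.56%; headline unemployment rate ≈ 8.19%.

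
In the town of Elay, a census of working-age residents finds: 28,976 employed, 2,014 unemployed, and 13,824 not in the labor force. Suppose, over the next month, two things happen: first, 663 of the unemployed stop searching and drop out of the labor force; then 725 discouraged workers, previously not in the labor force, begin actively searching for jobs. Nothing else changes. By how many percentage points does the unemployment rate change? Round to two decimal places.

Initially, labor force = 28,976 + 2,014 = 30,990, so u = 2,014/30,990 = 6.50%.
After the first change, unemployed and labor force both fall by 663 → E = 28,976, U = 1,351, labor force = 30,327.
After the second change, unemployed and labor force both rise by 725 → E = 28,976, U = 2,076, labor force = 31,052.
New unemployment rate = 2,076 / 31,052 = 6.69%.
Change = 6.69% − 6.50% = +0.19 percentage points.

The unemployment rate changes by +0.19 percentage points.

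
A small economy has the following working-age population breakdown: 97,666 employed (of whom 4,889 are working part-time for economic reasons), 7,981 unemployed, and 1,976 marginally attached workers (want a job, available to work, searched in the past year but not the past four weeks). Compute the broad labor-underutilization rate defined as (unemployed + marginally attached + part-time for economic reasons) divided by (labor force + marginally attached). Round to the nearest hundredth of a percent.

Labor force = 97,666 + 7,981 = 105,647.
Numerator = 7,981 + 1,976 + 4,889 = 14,846.
Denominator = 105,647 + 1,976 = 107,623.
Broad rate = 14,846 / 107,623 = 13.79%.

Broad underutilization rate ≈ 13.79%.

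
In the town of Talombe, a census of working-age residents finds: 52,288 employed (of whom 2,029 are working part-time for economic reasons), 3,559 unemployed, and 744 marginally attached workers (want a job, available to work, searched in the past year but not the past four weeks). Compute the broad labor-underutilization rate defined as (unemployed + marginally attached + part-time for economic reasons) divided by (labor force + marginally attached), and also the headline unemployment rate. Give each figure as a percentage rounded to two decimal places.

Labor force = 52,288 + 3,559 = 55,847.
Numerator = 3,559 + 744 + 2,029 = 6,332.
Denominator = 55,847 + 744 = 56,591.
Broad rate = 6,332 / 56,591 = 11.19%.
Headline unemployment rate = 3,559 / 55,847 = 6.37%.

Broad underutilization rate ≈ 11.19%; headline unemployment rate ≈ 6.37%.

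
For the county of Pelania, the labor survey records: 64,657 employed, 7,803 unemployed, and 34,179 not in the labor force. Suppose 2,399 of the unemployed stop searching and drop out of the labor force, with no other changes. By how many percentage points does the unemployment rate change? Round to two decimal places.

Initially, labor force = 64,657 + 7,803 = 72,460, so u = 7,803/72,460 = 10.77%.
After the change, unemployed and labor force both fall by 2,399 → E = 64,657, U = 5,404, labor force = 70,061.
New unemployment rate = 5,404 / 70,061 = 7.71%.
Change = 7.71% − 10.77% = −3.06 percentage points.

The unemployment rate changes by −3.06 percentage points.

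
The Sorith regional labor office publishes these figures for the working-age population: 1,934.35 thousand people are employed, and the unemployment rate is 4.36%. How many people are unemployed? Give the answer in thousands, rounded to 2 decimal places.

Let U be the number unemployed. The labor force is E + U, and U/(E+U) = 0.0436.
So U = 0.0436 × 1,934.35 / (1 − 0.0436) = 84.3377 / 0.9564 ≈ 88.18 thousand.

About 88.18 thousand are unemployed.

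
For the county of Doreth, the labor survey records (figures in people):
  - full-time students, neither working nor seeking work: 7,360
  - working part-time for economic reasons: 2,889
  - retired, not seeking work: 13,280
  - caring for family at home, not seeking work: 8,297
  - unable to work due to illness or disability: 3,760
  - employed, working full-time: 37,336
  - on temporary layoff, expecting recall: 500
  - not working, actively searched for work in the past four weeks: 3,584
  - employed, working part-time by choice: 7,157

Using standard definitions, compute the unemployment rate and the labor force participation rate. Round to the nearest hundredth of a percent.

Employed = 2,889 + 37,336 + 7,157 = 47,382 (anyone who worked, including part-time for economic reasons, counts as employed).
Unemployed = 500 + 3,584 = 4,084 (jobless and actively searching, or on temporary layoff).
Labor force = 47,382 + 4,084 = 51,466.
Not in labor force = 7,360 + 13,280 + 8,297 + 3,760 = 32,697 (those not working and not actively searching are outside the labor force).
Civilian working-age population = 51,466 + 32,697 = 84,163.
Unemployment rate = 4,084 / 51,466 = 7.94%.
Labor force participation rate = 51,466 / 84,163 = 61.15%.

Unemployment rate ≈ 7.94%; labor force participation rate ≈ 61.15%.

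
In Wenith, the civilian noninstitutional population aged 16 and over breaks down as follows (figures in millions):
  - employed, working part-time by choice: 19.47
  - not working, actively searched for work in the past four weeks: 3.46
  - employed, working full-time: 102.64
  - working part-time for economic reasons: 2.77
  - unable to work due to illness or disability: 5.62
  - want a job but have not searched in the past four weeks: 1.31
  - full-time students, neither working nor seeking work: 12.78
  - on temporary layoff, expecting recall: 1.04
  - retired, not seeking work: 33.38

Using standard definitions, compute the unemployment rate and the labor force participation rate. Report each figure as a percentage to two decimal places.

Unemployment rate ≈ 3.48%; labor force participation rate ≈ 70.90%.

Employed = 19.47 + 102.64 + 2.77 = 124.88 million (anyone who worked, including part-time for economic reasons, counts as employed).
Unemployed = 3.46 + 1.04 = 4.50 million (jobless and actively searching, or on temporary layoff).
Labor force = 124.88 + 4.50 = 129.38 million.
Not in labor force = 5.62 + 1.31 + 12.78 + 33.38 = 53.09 million (those not working and not actively searching are outside the labor force — including those who want a job but have given up searching).
Civilian working-age population = 129.38 + 53.09 = 182.47 million.
Unemployment rate = 4.50 / 129.38 = 3.48%.
Labor force participation rate = 129.38 / 182.47 = 70.90%.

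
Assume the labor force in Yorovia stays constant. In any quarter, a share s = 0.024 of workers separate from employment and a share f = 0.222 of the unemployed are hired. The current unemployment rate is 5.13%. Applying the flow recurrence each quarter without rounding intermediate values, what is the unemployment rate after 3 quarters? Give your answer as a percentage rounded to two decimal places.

Unemployment rate after three quarters ≈ 7.77%.

With a fixed labor force, u_{t+1} = u_t + s·(1−u_t) − f·u_t = u_t·(1−s−f) + s.
Here 1−s−f = 0.754 and s = 0.024.
u_1 = 0.051300 × 0.754 + 0.024 = 0.062680.
u_2 = 0.062680 × 0.754 + 0.024 = 0.071261.
u_3 = 0.071261 × 0.754 + 0.024 = 0.077731.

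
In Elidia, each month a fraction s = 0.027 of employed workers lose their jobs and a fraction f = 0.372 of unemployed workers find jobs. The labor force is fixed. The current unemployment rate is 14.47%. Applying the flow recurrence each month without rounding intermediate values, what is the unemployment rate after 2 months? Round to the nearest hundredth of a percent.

Unemployment rate after two months ≈ 9.55%.

With a fixed labor force, u_{t+1} = u_t + s·(1−u_t) − f·u_t = u_t·(1−s−f) + s.
Here 1−s−f = 0.601 and s = 0.027.
u_1 = 0.144700 × 0.601 + 0.027 = 0.113965.
u_2 = 0.113965 × 0.601 + 0.027 = 0.095493.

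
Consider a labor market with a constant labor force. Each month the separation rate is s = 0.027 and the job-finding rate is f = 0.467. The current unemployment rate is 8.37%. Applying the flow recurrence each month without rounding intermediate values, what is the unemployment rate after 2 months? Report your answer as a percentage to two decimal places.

With a fixed labor force, u_{t+1} = u_t + s·(1−u_t) − f·u_t = u_t·(1−s−f) + s.
Here 1−s−f = 0.506 and s = 0.027.
u_1 = 0.083700 × 0.506 + 0.027 = 0.069352.
u_2 = 0.069352 × 0.506 + 0.027 = 0.062092.

Unemployment rate after two months ≈ 6.21%.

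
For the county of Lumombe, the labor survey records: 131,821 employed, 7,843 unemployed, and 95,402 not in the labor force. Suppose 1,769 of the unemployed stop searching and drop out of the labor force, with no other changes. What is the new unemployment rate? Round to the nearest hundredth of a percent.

New unemployment rate ≈ 4.40%.

Initially, labor force = 131,821 + 7,843 = 139,664, so u = 7,843/139,664 = 5.62%.
After the change, unemployed and labor force both fall by 1,769 → E = 131,821, U = 6,074, labor force = 137,895.
New unemployment rate = 6,074 / 137,895 = 4.40%.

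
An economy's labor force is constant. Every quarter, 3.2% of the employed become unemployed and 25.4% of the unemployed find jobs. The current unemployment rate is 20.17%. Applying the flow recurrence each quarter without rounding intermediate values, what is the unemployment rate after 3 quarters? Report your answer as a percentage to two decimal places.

Unemployment rate after three quarters ≈ 14.46%.

With a fixed labor force, u_{t+1} = u_t + s·(1−u_t) − f·u_t = u_t·(1−s−f) + s.
Here 1−s−f = 0.714 and s = 0.032.
u_1 = 0.201700 × 0.714 + 0.032 = 0.176014.
u_2 = 0.176014 × 0.714 + 0.032 = 0.157674.
u_3 = 0.157674 × 0.714 + 0.032 = 0.144579.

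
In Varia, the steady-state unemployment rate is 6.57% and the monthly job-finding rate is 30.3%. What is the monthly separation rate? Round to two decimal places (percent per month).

Separation rate ≈ 2.13% per month.

From u* = s/(s+f): s = u·f/(1−u).
s = 0.0657 × 30.3 / (1 − 0.0657) = 1.9907 / 0.9343 ≈ 2.13% per month.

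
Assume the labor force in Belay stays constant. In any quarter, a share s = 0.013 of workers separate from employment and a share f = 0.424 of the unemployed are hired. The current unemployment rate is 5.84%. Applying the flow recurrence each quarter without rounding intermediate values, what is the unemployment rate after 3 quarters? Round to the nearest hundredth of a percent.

Unemployment rate after three quarters ≈ 3.49%.

With a fixed labor force, u_{t+1} = u_t + s·(1−u_t) − f·u_t = u_t·(1−s−f) + s.
Here 1−s−f = 0.563 and s = 0.013.
u_1 = 0.058400 × 0.563 + 0.013 = 0.045879.
u_2 = 0.045879 × 0.563 + 0.013 = 0.038830.
u_3 = 0.038830 × 0.563 + 0.013 = 0.034861.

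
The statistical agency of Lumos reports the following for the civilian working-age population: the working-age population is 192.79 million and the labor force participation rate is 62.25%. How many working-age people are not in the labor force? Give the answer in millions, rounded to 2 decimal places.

Share not in the labor force = 1 − 0.6225 = 0.3775.
Not in labor force = 0.3775 × 192.79 ≈ 72.78 million.

About 72.78 million are not in the labor force.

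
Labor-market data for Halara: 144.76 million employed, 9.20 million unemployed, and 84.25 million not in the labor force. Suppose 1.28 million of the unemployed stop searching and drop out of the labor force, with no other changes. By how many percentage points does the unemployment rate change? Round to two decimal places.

The unemployment rate changes by −0.79 percentage points.

Initially, labor force = 144.76 + 9.20 = 153.96 million, so u = 9.20/153.96 = 5.98%.
After the change, unemployed and labor force both fall by 1.28 → E = 144.76, U = 7.92, labor force = 152.68 million.
New unemployment rate = 7.92 / 152.68 = 5.19%.
Change = 5.19% − 5.98% = −0.79 percentage points.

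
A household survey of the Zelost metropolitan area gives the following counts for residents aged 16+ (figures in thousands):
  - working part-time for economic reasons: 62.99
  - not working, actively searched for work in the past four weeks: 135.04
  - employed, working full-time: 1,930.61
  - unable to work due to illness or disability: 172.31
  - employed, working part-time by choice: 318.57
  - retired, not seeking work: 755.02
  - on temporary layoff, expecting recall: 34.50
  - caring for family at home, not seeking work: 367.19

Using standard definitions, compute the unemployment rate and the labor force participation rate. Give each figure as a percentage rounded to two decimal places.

Unemployment rate ≈ 6.83%; labor force participation rate ≈ 65.72%.

Employed = 62.99 + 1,930.61 + 318.57 = 2,312.17 thousand (anyone who worked, including part-time for economic reasons, counts as employed).
Unemployed = 135.04 + 34.50 = 169.54 thousand (jobless and actively searching, or on temporary layoff).
Labor force = 2,312.17 + 169.54 = 2,481.71 thousand.
Not in labor force = 172.31 + 755.02 + 367.19 = 1,294.52 thousand (those not working and not actively searching are outside the labor force).
Civilian working-age population = 2,481.71 + 1,294.52 = 3,776.23 thousand.
Unemployment rate = 169.54 / 2,481.71 = 6.83%.
Labor force participation rate = 2,481.71 / 3,776.23 = 65.72%.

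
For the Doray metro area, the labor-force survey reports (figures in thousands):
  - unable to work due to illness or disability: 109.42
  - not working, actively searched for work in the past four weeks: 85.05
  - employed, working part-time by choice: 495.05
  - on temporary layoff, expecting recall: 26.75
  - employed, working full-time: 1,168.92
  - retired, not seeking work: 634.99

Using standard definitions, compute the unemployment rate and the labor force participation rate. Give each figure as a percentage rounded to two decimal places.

Employed = 495.05 + 1,168.92 = 1,663.97 thousand.
Unemployed = 85.05 + 26.75 = 111.80 thousand (jobless and actively searching, or on temporary layoff).
Labor force = 1,663.97 + 111.80 = 1,775.77 thousand.
Not in labor force = 109.42 + 634.99 = 744.41 thousand (those not working and not actively searching are outside the labor force).
Civilian working-age population = 1,775.77 + 744.41 = 2,520.18 thousand.
Unemployment rate = 111.80 / 1,775.77 = 6.30%.
Labor force participation rate = 1,775.77 / 2,520.18 = 70.46%.

Unemployment rate ≈ 6.30%; labor force participation rate ≈ 70.46%.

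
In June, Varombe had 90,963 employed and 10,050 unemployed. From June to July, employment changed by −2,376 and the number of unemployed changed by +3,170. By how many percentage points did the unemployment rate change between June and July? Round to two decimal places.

June: labor force = 90,963 + 10,050 = 101,013; u = 10,050/101,013 = 9.95%.
July: labor force = 88,587 + 13,220 = 101,807; u = 13,220/101,807 = 12.99%.
Change = 12.99% − 9.95% = +3.04 pp.

The unemployment rate changed by +3.04 percentage points.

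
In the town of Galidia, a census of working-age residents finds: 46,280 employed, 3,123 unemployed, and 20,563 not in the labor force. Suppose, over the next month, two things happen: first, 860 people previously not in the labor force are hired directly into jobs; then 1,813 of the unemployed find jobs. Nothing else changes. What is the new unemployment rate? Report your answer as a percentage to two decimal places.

New unemployment rate ≈ 2.61%.

Initially, labor force = 46,280 + 3,123 = 49,403, so u = 3,123/49,403 = 6.32%.
After the first change, employed and labor force both rise by 860; unemployed unchanged → E = 47,140, U = 3,123, labor force = 50,263.
After the second change, unemployed falls and employed rises by 1,813; labor force unchanged → E = 48,953, U = 1,310, labor force = 50,263.
New unemployment rate = 1,310 / 50,263 = 2.61%.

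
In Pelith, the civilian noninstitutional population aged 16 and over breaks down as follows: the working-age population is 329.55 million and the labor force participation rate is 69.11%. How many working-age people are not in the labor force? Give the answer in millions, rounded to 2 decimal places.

About 101.80 million are not in the labor force.

Share not in the labor force = 1 − 0.6911 = 0.3089.
Not in labor force = 0.3089 × 329.55 ≈ 101.80 million.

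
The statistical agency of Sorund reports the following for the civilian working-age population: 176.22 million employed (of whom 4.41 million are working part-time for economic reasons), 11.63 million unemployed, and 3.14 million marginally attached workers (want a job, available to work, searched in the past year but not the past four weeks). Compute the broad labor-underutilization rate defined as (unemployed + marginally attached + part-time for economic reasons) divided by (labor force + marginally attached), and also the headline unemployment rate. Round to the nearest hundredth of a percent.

Broad underutilization rate ≈ 10.04%; headline unemployment rate ≈ 6.19%.

Labor force = 176.22 + 11.63 = 187.85 million.
Numerator = 11.63 + 3.14 + 4.41 = 19.18 million.
Denominator = 187.85 + 3.14 = 190.99 million.
Broad rate = 19.18 / 190.99 = 10.04%.
Headline unemployment rate = 11.63 / 187.85 = 6.19%.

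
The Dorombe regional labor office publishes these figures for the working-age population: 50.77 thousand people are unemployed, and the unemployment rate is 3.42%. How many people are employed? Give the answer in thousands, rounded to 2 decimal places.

Labor force = U / u = 50.77 / 0.0342 ≈ 1,484.50 thousand.
Employed = labor force − unemployed = 1,484.50 − 50.77 = 1,433.73 thousand.

About 1,433.73 thousand are employed.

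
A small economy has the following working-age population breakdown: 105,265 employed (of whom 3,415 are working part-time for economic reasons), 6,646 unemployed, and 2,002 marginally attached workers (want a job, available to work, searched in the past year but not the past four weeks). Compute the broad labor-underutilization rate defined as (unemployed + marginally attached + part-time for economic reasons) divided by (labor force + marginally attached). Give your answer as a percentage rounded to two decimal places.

Broad underutilization rate ≈ 10.59%.

Labor force = 105,265 + 6,646 = 111,911.
Numerator = 6,646 + 2,002 + 3,415 = 12,063.
Denominator = 111,911 + 2,002 = 113,913.
Broad rate = 12,063 / 113,913 = 10.59%.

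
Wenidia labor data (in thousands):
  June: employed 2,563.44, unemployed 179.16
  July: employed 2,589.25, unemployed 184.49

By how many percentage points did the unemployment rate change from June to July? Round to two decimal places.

June: labor force = 2,563.44 + 179.16 = 2,742.60; u = 179.16/2,742.60 = 6.53%.
July: labor force = 2,589.25 + 184.49 = 2,773.74; u = 184.49/2,773.74 = 6.65%.
Change = 6.65% − 6.53% = +0.12 pp.

The unemployment rate changed by +0.12 percentage points.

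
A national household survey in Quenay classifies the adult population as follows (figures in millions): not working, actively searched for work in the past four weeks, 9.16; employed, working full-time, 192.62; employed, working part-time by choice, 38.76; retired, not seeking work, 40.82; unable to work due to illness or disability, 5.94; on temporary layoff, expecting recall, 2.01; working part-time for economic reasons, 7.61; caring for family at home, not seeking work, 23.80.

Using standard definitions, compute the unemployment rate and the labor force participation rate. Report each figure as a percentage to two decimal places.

Employed = 192.62 + 38.76 + 7.61 = 238.99 million (anyone who worked, including part-time for economic reasons, counts as employed).
Unemployed = 9.16 + 2.01 = 11.17 million (jobless and actively searching, or on temporary layoff).
Labor force = 238.99 + 11.17 = 250.16 million.
Not in labor force = 40.82 + 5.94 + 23.80 = 70.56 million (those not working and not actively searching are outside the labor force).
Civilian working-age population = 250.16 + 70.56 = 320.72 million.
Unemployment rate = 11.17 / 250.16 = 4.47%.
Labor force participation rate = 250.16 / 320.72 = 78.00%.

Unemployment rate ≈ 4.47%; labor force participation rate ≈ 78.00%.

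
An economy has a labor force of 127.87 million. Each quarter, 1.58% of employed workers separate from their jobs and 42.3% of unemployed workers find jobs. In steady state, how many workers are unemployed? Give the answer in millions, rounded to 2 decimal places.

Steady-state unemployment rate u* = s/(s+f) = 1.58/(1.58+42.3) = 0.036007.
Unemployed = u* × labor force = 0.036007 × 127.87 ≈ 4.60 million.

About 4.60 million are unemployed in steady state.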